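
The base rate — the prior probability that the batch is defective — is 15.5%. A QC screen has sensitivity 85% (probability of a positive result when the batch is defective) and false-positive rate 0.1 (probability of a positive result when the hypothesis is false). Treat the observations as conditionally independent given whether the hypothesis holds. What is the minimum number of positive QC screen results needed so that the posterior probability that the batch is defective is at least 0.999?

Prior odds = 0.155/0.845 = 31/169.
Likelihood ratio of a positive result = 0.85/0.1 = 8.5.
Target odds: 0.999 ÷ 0.001 = 999.
Require 8.5ⁿ ≥ 999 ÷ (31/169) = 168831/31.
8.5⁴ = 5220.0625 falls short of 168831/31 but 8.5⁵ = 44370.53125 reaches it, so n = 5.

5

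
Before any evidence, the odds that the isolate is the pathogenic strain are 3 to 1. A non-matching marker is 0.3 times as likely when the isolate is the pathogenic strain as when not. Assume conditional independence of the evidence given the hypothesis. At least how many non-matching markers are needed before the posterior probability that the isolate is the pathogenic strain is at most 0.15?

Prior odds = 3.
Likelihood ratio per non-matching marker = 0.3.
Target odds: 0.15 ÷ 0.85 = 3/17.
Require 0.3ⁿ ≤ 3/17 ÷ 3 = 1/17.
0.3² = 0.09 is still above 1/17 but 0.3³ = 0.027 is at or below it, so n = 3.

3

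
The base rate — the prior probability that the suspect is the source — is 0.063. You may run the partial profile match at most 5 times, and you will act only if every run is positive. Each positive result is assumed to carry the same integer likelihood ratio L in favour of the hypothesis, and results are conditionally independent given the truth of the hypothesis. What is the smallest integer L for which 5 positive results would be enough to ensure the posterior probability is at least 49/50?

Prior odds = 0.063/0.937 = 63/937.
Target odds = 0.98/0.02 = 49.
Need L⁵ ≥ 49 ÷ (63/937) = 6559/9.
3⁵ = 243 < 6559/9 ≤ 1024 = 4⁵, so L = 4.

4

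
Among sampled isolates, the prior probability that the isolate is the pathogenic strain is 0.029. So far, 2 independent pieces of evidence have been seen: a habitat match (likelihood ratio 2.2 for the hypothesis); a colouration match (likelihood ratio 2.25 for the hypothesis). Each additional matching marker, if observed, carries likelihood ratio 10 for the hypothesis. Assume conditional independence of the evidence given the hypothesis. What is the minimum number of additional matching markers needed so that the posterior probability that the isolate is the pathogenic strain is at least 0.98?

3

Prior odds = 0.029/0.971 = 29/971.
Combined Bayes factor of the evidence already in hand = 2.2 × 2.25 = 4.95.
Odds after that evidence = (29/971) × 4.95 = 2871/19420.
Target odds = 0.98/0.02 = 49.
Need 10ⁿ ≥ 49 ÷ (2871/19420) = 951580/2871.
10² = 100 falls short of 951580/2871 but 10³ = 1000 reaches it, so n = 3.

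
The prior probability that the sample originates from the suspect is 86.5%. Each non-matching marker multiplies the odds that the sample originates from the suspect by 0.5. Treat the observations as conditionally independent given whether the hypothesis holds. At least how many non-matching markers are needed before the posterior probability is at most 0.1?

Prior odds: 0.865 ÷ 0.135 = 173/27.
Likelihood ratio per non-matching marker = 0.5.
Target posterior odds = 0.1/0.9 = 1/9.
Need (173/27) × 0.5ⁿ ≤ 1/9, i.e. 0.5ⁿ ≤ 3/173.
0.5⁵ = 0.03125 is still above 3/173 but 0.5⁶ = 0.015625 is at or below it, so n = 6.

6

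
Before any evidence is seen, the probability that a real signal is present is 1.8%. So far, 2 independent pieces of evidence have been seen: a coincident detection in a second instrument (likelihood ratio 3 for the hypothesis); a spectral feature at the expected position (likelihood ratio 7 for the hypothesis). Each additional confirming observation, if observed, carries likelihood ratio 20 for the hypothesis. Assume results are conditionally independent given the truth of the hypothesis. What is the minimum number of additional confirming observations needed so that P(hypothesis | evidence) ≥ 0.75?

1

Prior odds = 0.018/0.982 = 9/491.
Combined Bayes factor of the evidence already in hand = 3 × 7 = 21.
Odds after that evidence = (9/491) × 21 = 189/491.
Target odds = 0.75/0.25 = 3.
Need 20ⁿ ≥ 3 ÷ (189/491) = 491/63.
20¹ = 20, which meets the required 491/63; so n = 1.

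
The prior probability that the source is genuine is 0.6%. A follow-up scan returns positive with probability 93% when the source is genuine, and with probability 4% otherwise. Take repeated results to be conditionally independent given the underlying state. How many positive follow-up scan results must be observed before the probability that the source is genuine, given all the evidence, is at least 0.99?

4

Prior odds: 0.006 ÷ 0.994 = 3/497.
Likelihood ratio of a positive result = 0.93/0.04 = 23.25.
Target odds: 0.99 ÷ 0.01 = 99.
Require 23.25ⁿ ≥ 99 ÷ (3/497) = 16401.
23.25³ = 804357/64 falls short of 16401 but 23.25⁴ = 74805201/256 reaches it, so n = 4.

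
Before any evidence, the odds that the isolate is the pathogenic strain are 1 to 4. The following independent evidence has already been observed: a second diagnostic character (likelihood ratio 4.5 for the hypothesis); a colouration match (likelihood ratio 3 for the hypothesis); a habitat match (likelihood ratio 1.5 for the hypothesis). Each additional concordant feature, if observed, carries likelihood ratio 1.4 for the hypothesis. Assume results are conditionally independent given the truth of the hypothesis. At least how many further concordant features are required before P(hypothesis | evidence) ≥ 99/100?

Prior odds = 0.25.
Combined Bayes factor of the evidence already in hand = 4.5 × 3 × 1.5 = 20.25.
Odds after that evidence = 0.25 × 20.25 = 5.0625.
Target odds = 0.99/0.01 = 99.
Need 1.4ⁿ ≥ 99 ÷ 5.0625 = 176/9.
1.4⁸ = 5764801/390625 falls short of 176/9 but 1.4⁹ = 40353607/1953125 reaches it, so n = 9.

9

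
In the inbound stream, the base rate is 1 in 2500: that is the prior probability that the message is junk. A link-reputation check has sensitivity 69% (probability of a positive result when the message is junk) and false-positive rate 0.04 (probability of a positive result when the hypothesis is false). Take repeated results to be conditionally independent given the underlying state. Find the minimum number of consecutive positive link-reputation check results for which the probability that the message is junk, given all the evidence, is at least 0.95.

Prior odds = 0.0004/0.9996 = 1/2499.
Likelihood ratio of a positive result = 0.69/0.04 = 17.25.
Target posterior odds = 0.95/0.05 = 19.
Need (1/2499) × 17.25ⁿ ≥ 19, i.e. 17.25ⁿ ≥ 47481.
17.25³ = 5132.953125 falls short of 47481 but 17.25⁴ = 22667121/256 reaches it, so n = 4.

4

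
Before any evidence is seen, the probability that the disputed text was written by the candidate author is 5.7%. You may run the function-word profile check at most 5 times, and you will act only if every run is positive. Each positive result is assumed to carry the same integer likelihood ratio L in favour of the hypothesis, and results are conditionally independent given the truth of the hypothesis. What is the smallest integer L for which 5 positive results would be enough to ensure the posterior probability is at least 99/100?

5

Prior odds = 0.057/0.943 = 57/943.
Target odds = 0.99/0.01 = 99.
Need L⁵ ≥ 99 ÷ (57/943) = 31119/19.
4⁵ = 1024 < 31119/19 ≤ 3125 = 5⁵, so L = 5.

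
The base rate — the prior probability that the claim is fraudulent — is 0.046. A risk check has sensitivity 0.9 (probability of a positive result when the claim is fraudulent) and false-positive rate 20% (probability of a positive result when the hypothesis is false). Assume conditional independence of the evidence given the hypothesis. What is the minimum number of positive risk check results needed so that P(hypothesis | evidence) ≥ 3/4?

Prior odds = 0.046/0.954 = 23/477.
Likelihood ratio of a positive result = 0.9/0.2 = 4.5.
Target posterior odds = 0.75/0.25 = 3.
Require 4.5ⁿ ≥ 3 ÷ (23/477) = 1431/23.
4.5² = 20.25 falls short of 1431/23 but 4.5³ = 91.125 reaches it, so n = 3.

3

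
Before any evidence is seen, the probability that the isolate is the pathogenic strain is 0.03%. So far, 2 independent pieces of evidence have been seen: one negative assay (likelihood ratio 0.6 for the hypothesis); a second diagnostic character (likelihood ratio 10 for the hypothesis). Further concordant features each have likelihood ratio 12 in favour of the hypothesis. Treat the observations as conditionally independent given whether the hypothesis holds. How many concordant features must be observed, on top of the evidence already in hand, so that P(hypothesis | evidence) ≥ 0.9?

4

Prior odds = 0.0003/0.9997 = 3/9997.
Combined Bayes factor of the evidence already in hand = 0.6 × 10 = 6.
Odds after that evidence = (3/9997) × 6 = 18/9997.
Target odds = 0.9/0.1 = 9.
Need 12ⁿ ≥ 9 ÷ (18/9997) = 4998.5.
12³ = 1728 falls short of 4998.5 but 12⁴ = 20736 reaches it, so n = 4.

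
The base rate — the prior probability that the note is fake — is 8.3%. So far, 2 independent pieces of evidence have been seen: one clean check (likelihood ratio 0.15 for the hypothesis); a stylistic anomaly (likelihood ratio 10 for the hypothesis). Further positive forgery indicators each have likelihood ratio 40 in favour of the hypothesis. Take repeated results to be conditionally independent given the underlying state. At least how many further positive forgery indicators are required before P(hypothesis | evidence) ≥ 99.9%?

3

Prior odds = 0.083/0.917 = 83/917.
Combined Bayes factor of the evidence already in hand = 0.15 × 10 = 1.5.
Odds after that evidence = (83/917) × 1.5 = 249/1834.
Target odds = 0.999/0.001 = 999.
Need 40ⁿ ≥ 999 ÷ (249/1834) = 610722/83.
40² = 1600 falls short of 610722/83 but 40³ = 64000 reaches it, so n = 3.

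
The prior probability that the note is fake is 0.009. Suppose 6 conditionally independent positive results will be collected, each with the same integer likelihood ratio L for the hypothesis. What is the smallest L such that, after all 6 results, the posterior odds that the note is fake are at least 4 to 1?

3

Prior odds = 0.009/0.991 = 9/991.
Target odds = 4.
Need L⁶ ≥ 4 ÷ (9/991) = 3964/9.
2⁶ = 64 < 3964/9 ≤ 729 = 3⁶, so L = 3.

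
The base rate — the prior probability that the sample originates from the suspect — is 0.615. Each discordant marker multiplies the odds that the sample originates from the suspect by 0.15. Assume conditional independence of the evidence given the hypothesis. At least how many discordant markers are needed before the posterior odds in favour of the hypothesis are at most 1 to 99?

3

Prior odds: 0.615 ÷ 0.385 = 123/77.
Likelihood ratio per discordant marker = 0.15.
Target odds = 1/99.
Require 0.15ⁿ ≤ 1/99 ÷ (123/77) = 7/1107.
0.15² = 0.0225 is still above 7/1107 but 0.15³ = 0.003375 is at or below it, so n = 3.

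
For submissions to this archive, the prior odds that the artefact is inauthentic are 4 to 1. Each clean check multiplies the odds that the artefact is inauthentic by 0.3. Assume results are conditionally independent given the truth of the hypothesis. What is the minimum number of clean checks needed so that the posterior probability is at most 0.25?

Prior odds = 4.
Likelihood ratio per clean check = 0.3.
Target odds: 0.25 ÷ 0.75 = 1/3.
Require 0.3ⁿ ≤ 1/3 ÷ 4 = 1/12.
0.3² = 0.09 is still above 1/12 but 0.3³ = 0.027 is at or below it, so n = 3.

3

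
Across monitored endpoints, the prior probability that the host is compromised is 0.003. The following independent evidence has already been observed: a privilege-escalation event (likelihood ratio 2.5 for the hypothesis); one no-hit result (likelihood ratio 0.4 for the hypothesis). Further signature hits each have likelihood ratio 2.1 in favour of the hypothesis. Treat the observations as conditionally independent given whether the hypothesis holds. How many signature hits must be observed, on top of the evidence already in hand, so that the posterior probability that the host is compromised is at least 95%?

Prior odds = 0.003/0.997 = 3/997.
Combined Bayes factor of the evidence already in hand = 2.5 × 0.4 = 1.
Odds after that evidence = (3/997) × 1 = 3/997.
Target odds = 0.95/0.05 = 19.
Need 2.1ⁿ ≥ 19 ÷ (3/997) = 18943/3.
2.1¹¹ ≈3502.78 falls short of 18943/3 but 2.1¹² ≈7355.83 reaches it, so n = 12.

12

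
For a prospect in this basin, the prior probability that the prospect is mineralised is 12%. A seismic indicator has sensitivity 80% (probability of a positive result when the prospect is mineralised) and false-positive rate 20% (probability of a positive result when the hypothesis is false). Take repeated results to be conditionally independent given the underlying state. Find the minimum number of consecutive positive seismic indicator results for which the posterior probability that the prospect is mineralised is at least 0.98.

Prior odds = 0.12/0.88 = 3/22.
Likelihood ratio of a positive result = 0.8/0.2 = 4.
Target posterior odds = 0.98/0.02 = 49.
Need (3/22) × 4ⁿ ≥ 49, i.e. 4ⁿ ≥ 1078/3.
4⁴ = 256 falls short of 1078/3 but 4⁵ = 1024 reaches it, so n = 5.

5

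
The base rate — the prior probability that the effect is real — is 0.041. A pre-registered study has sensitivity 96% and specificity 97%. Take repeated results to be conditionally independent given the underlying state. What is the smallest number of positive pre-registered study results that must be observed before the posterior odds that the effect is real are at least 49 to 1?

3

Prior odds: 0.041 ÷ 0.959 = 41/959.
False-positive rate = 1 − 0.97 = 0.03; likelihood ratio of a positive = 0.96/0.03 = 32.
Target odds = 49.
Need (41/959) × 32ⁿ ≥ 49, i.e. 32ⁿ ≥ 46991/41.
32² = 1024 falls short of 46991/41 but 32³ = 32768 reaches it, so n = 3.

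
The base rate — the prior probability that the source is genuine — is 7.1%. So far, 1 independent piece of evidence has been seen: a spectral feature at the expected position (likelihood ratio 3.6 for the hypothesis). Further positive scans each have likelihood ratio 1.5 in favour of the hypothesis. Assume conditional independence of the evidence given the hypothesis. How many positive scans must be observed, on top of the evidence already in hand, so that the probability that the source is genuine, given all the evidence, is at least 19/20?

11

Prior odds = 0.071/0.929 = 71/929.
Bayes factor of the evidence already in hand = 3.6.
Odds after that evidence = (71/929) × 3.6 = 1278/4645.
Target odds = 0.95/0.05 = 19.
Need 1.5ⁿ ≥ 19 ÷ (1278/4645) = 88255/1278.
1.5¹⁰ = 59049/1024 falls short of 88255/1278 but 1.5¹¹ = 177147/2048 reaches it, so n = 11.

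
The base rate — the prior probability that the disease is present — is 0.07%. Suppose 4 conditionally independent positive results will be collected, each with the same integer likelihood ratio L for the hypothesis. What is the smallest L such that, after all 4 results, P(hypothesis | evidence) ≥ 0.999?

35

Prior odds = 0.0007/0.9993 = 7/9993.
Target odds = 0.999/0.001 = 999.
Need L⁴ ≥ 999 ÷ (7/9993) = 9983007/7.
34⁴ = 1336336 < 9983007/7 ≤ 1500625 = 35⁴, so L = 35.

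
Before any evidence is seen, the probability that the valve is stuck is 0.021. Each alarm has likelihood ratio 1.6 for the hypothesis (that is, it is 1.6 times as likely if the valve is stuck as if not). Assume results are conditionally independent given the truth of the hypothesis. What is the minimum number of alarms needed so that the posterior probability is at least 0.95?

15

Prior odds = 0.021/0.979 = 21/979.
Likelihood ratio per alarm = 1.6.
Target posterior odds = 0.95/0.05 = 19.
Require 1.6ⁿ ≥ 19 ÷ (21/979) = 18601/21.
1.6¹⁴ ≈720.576 falls short of 18601/21 but 1.6¹⁵ ≈1152.92 reaches it, so n = 15.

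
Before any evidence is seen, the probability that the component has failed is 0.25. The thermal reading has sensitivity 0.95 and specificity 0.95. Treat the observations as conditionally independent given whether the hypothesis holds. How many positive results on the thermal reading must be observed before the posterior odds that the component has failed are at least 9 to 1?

Prior odds = 0.25/0.75 = 1/3.
False-positive rate = 1 − 0.95 = 0.05; likelihood ratio of a positive = 0.95/0.05 = 19.
Target odds = 9.
Require 19ⁿ ≥ 9 ÷ (1/3) = 27.
19¹ = 19 falls short of 27 but 19² = 361 reaches it, so n = 2.

2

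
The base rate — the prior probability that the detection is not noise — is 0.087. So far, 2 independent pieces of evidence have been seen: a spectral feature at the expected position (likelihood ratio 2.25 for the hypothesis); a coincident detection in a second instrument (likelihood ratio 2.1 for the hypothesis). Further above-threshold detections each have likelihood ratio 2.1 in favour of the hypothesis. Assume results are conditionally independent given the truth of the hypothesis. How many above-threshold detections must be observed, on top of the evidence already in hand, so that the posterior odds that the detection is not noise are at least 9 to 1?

Prior odds = 0.087/0.913 = 87/913.
Combined Bayes factor of the evidence already in hand = 2.25 × 2.1 = 4.725.
Odds after that evidence = (87/913) × 4.725 = 16443/36520.
Target odds = 9.
Need 2.1ⁿ ≥ 9 ÷ (16443/36520) = 36520/1827.
2.1⁴ = 19.4481 falls short of 36520/1827 but 2.1⁵ = 4084101/100000 reaches it, so n = 5.

5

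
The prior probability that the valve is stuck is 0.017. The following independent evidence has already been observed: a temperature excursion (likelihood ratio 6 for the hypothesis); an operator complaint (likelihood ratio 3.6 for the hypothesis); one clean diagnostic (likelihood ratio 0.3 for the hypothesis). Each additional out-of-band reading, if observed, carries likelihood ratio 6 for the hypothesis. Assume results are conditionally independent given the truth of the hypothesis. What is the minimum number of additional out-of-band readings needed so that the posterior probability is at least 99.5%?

5

Prior odds = 0.017/0.983 = 17/983.
Combined Bayes factor of the evidence already in hand = 6 × 3.6 × 0.3 = 6.48.
Odds after that evidence = (17/983) × 6.48 = 2754/24575.
Target odds = 0.995/0.005 = 199.
Need 6ⁿ ≥ 199 ÷ (2754/24575) = 4890425/2754.
6⁴ = 1296 falls short of 4890425/2754 but 6⁵ = 7776 reaches it, so n = 5.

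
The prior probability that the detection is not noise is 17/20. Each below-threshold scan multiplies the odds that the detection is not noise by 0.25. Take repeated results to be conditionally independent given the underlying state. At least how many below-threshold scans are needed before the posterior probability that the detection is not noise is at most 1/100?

Prior odds = 0.85/0.15 = 17/3.
Likelihood ratio per below-threshold scan = 0.25.
Target posterior odds = 0.01/0.99 = 1/99.
Require 0.25ⁿ ≤ 1/99 ÷ (17/3) = 1/561.
0.25⁴ = 0.00390625 is still above 1/561 but 0.25⁵ = 1/1024 is at or below it, so n = 5.

5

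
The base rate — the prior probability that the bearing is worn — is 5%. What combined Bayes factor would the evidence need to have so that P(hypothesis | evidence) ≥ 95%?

Prior odds = 0.05/0.95 = 1/19.
Target odds = 0.95/0.05 = 19.
Required Bayes factor = 19 ÷ (1/19) = 361.

361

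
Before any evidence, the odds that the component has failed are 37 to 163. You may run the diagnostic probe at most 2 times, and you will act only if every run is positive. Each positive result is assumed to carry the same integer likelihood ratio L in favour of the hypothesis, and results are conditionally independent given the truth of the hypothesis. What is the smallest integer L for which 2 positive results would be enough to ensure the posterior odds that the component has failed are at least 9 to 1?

7

Prior odds = 37/163.
Target odds = 9.
Need L² ≥ 9 ÷ (37/163) = 1467/37.
6² = 36 < 1467/37 ≤ 49 = 7², so L = 7.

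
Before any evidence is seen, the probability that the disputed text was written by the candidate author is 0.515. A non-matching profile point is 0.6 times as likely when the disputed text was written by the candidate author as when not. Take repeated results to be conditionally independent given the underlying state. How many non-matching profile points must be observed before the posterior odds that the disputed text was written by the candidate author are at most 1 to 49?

Prior odds: 0.515 ÷ 0.485 = 103/97.
Likelihood ratio per non-matching profile point = 0.6.
Target odds = 1/49.
Need (103/97) × 0.6ⁿ ≤ 1/49, i.e. 0.6ⁿ ≤ 97/5047.
0.6⁷ = 2187/78125 is still above 97/5047 but 0.6⁸ = 6561/390625 is at or below it, so n = 8.

8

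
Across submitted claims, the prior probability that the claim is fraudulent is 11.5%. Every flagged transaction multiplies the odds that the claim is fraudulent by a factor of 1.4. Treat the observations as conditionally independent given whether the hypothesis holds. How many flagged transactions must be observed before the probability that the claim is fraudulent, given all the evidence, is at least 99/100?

Prior odds = 0.115/0.885 = 23/177.
Likelihood ratio per flagged transaction = 1.4.
Target odds: 0.99 ÷ 0.01 = 99.
Need (23/177) × 1.4ⁿ ≥ 99, i.e. 1.4ⁿ ≥ 17523/23.
1.4¹⁹ ≈597.63 falls short of 17523/23 but 1.4²⁰ ≈836.683 reaches it, so n = 20.

20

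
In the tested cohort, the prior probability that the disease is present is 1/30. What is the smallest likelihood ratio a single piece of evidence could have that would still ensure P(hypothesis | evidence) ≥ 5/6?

Prior odds = (1/30)/(29/30) = 1/29.
Target odds = (5/6)/(1/6) = 5.
Required Bayes factor = 5 ÷ (1/29) = 145.

145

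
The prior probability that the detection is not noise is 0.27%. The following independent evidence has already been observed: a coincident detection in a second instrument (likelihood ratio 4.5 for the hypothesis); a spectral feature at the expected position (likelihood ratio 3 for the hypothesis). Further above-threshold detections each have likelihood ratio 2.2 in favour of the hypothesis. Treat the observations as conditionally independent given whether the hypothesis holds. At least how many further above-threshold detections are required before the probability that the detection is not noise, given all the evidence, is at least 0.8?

6

Prior odds = 0.0027/0.9973 = 27/9973.
Combined Bayes factor of the evidence already in hand = 4.5 × 3 = 13.5.
Odds after that evidence = (27/9973) × 13.5 = 729/19946.
Target odds = 0.8/0.2 = 4.
Need 2.2ⁿ ≥ 4 ÷ (729/19946) = 79784/729.
2.2⁵ = 51.53632 falls short of 79784/729 but 2.2⁶ = 1771561/15625 reaches it, so n = 6.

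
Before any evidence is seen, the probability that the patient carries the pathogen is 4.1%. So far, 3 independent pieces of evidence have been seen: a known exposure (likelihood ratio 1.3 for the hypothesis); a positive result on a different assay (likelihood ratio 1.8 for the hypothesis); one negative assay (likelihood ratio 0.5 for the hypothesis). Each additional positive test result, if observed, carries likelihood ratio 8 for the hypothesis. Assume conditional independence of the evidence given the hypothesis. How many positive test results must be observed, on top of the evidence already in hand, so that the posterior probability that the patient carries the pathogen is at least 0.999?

Prior odds = 0.041/0.959 = 41/959.
Combined Bayes factor of the evidence already in hand = 1.3 × 1.8 × 0.5 = 1.17.
Odds after that evidence = (41/959) × 1.17 = 4797/95900.
Target odds = 0.999/0.001 = 999.
Need 8ⁿ ≥ 999 ÷ (4797/95900) = 10644900/533.
8⁴ = 4096 falls short of 10644900/533 but 8⁵ = 32768 reaches it, so n = 5.

5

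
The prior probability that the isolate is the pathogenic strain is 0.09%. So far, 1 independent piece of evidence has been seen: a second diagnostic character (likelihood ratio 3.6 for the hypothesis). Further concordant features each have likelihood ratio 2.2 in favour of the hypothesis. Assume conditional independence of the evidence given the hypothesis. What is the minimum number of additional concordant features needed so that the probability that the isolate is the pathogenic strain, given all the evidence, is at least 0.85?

10

Prior odds = 0.0009/0.9991 = 9/9991.
Bayes factor of the evidence already in hand = 3.6.
Odds after that evidence = (9/9991) × 3.6 = 162/49955.
Target odds = 0.85/0.15 = 17/3.
Need 2.2ⁿ ≥ 17/3 ÷ (162/49955) = 849235/486.
2.2⁹ ≈1207.27 falls short of 849235/486 but 2.2¹⁰ ≈2655.99 reaches it, so n = 10.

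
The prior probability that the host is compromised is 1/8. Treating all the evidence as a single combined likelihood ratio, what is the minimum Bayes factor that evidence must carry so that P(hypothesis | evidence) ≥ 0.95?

Prior odds = 0.125/0.875 = 1/7.
Target odds = 0.95/0.05 = 19.
Required Bayes factor = 19 ÷ (1/7) = 133.

133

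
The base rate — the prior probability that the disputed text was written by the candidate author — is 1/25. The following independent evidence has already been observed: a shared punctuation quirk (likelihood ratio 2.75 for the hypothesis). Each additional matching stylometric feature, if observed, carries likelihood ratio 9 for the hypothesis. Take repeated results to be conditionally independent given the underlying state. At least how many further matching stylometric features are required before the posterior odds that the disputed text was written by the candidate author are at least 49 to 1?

Prior odds = 0.04/0.96 = 1/24.
Bayes factor of the evidence already in hand = 2.75.
Odds after that evidence = (1/24) × 2.75 = 11/96.
Target odds = 49.
Need 9ⁿ ≥ 49 ÷ (11/96) = 4704/11.
9² = 81 falls short of 4704/11 but 9³ = 729 reaches it, so n = 3.

3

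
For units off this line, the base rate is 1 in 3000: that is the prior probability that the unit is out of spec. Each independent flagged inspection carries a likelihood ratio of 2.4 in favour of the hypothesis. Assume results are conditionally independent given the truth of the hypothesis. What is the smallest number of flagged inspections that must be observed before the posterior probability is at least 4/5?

Prior odds: (1/3000) ÷ (2999/3000) = 1/2999.
Likelihood ratio per flagged inspection = 2.4.
Target odds: 0.8 ÷ 0.2 = 4.
Need (1/2999) × 2.4ⁿ ≥ 4, i.e. 2.4ⁿ ≥ 11996.
2.4¹⁰ ≈6340.34 falls short of 11996 but 2.4¹¹ ≈15216.8 reaches it, so n = 11.

11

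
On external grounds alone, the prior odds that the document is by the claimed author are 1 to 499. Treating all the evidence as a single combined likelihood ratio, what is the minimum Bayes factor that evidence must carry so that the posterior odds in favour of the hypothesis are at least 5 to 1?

2495

Prior odds = 1/499.
Target odds = 5.
Required Bayes factor = 5 ÷ (1/499) = 2495.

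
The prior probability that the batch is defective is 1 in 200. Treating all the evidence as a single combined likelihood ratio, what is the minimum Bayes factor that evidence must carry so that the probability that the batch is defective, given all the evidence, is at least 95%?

3781

Prior odds = 0.005/0.995 = 1/199.
Target odds = 0.95/0.05 = 19.
Required Bayes factor = 19 ÷ (1/199) = 3781.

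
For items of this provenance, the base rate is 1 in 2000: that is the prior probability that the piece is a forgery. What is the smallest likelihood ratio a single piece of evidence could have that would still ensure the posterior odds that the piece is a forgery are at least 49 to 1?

97951

Prior odds = 0.0005/0.9995 = 1/1999.
Target odds = 49.
Required Bayes factor = 49 ÷ (1/1999) = 97951.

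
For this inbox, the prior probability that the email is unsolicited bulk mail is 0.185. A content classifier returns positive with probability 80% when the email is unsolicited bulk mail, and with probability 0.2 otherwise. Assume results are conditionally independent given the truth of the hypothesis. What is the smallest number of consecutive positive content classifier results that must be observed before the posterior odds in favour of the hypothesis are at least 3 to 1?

2

Prior odds = 0.185/0.815 = 37/163.
Likelihood ratio of a positive result = 0.8/0.2 = 4.
Target odds = 3.
Require 4ⁿ ≥ 3 ÷ (37/163) = 489/37.
4¹ = 4 falls short of 489/37 but 4² = 16 reaches it, so n = 2.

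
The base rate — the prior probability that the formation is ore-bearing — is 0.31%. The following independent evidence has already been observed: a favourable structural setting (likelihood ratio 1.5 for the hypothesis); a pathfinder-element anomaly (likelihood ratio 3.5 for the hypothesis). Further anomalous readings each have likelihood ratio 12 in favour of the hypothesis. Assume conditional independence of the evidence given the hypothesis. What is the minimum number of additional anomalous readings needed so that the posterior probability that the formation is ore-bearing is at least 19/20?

3

Prior odds = 0.0031/0.9969 = 31/9969.
Combined Bayes factor of the evidence already in hand = 1.5 × 3.5 = 5.25.
Odds after that evidence = (31/9969) × 5.25 = 217/13292.
Target odds = 0.95/0.05 = 19.
Need 12ⁿ ≥ 19 ÷ (217/13292) = 252548/217.
12² = 144 falls short of 252548/217 but 12³ = 1728 reaches it, so n = 3.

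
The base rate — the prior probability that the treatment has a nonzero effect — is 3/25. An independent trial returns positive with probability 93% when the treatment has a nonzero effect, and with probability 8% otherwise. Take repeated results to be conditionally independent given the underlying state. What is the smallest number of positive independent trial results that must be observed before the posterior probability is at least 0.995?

Prior odds: 0.12 ÷ 0.88 = 3/22.
Likelihood ratio of a positive result = 0.93/0.08 = 11.625.
Target odds: 0.995 ÷ 0.005 = 199.
Require 11.625ⁿ ≥ 199 ÷ (3/22) = 4378/3.
11.625² = 135.140625 falls short of 4378/3 but 11.625³ = 804357/512 reaches it, so n = 3.

3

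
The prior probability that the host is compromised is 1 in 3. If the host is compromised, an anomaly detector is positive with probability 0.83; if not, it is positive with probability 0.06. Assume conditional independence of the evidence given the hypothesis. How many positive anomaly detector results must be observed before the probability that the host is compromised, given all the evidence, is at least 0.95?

Prior odds: (1/3) ÷ (2/3) = 0.5.
Likelihood ratio of a positive = 0.83/0.06 = 83/6.
Target posterior odds = 0.95/0.05 = 19.
Need 0.5 × (83/6)ⁿ ≥ 19, i.e. (83/6)ⁿ ≥ 38.
(83/6)¹ = 83/6 falls short of 38 but (83/6)² = 6889/36 reaches it, so n = 2.

2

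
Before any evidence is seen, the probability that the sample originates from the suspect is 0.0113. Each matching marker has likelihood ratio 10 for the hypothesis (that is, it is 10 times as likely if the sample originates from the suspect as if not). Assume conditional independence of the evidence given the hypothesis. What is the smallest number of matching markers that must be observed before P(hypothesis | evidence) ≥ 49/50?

4

Prior odds: 0.0113 ÷ 0.9887 = 113/9887.
Likelihood ratio per matching marker = 10.
Target posterior odds = 0.98/0.02 = 49.
Need (113/9887) × 10ⁿ ≥ 49, i.e. 10ⁿ ≥ 484463/113.
10³ = 1000 falls short of 484463/113 but 10⁴ = 10000 reaches it, so n = 4.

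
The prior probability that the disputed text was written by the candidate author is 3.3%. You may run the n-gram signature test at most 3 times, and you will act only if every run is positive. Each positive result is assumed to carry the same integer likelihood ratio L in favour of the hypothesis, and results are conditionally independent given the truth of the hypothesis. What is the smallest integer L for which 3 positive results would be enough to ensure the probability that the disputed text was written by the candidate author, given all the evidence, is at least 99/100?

15

Prior odds = 0.033/0.967 = 33/967.
Target odds = 0.99/0.01 = 99.
Need L³ ≥ 99 ÷ (33/967) = 2901.
14³ = 2744 < 2901 ≤ 3375 = 15³, so L = 15.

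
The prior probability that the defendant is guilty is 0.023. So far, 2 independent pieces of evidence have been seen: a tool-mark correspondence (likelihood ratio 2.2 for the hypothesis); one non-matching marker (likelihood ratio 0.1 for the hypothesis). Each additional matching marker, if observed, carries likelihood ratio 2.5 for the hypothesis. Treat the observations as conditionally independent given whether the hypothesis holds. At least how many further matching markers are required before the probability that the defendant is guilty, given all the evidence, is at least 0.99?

11

Prior odds = 0.023/0.977 = 23/977.
Combined Bayes factor of the evidence already in hand = 2.2 × 0.1 = 0.22.
Odds after that evidence = (23/977) × 0.22 = 253/48850.
Target odds = 0.99/0.01 = 99.
Need 2.5ⁿ ≥ 99 ÷ (253/48850) = 439650/23.
2.5¹⁰ = 9765625/1024 falls short of 439650/23 but 2.5¹¹ = 48828125/2048 reaches it, so n = 11.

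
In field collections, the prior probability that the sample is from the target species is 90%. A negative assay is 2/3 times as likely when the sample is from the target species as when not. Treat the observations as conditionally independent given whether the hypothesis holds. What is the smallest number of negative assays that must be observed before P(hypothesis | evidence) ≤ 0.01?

17

Prior odds = 0.9/0.1 = 9.
Likelihood ratio per negative assay = 2/3.
Target odds: 0.01 ÷ 0.99 = 1/99.
Need 9 × (2/3)ⁿ ≤ 1/99, i.e. (2/3)ⁿ ≤ 1/891.
(2/3)¹⁶ = 65536/43046721 is still above 1/891 but (2/3)¹⁷ = 131072/129140163 is at or below it, so n = 17.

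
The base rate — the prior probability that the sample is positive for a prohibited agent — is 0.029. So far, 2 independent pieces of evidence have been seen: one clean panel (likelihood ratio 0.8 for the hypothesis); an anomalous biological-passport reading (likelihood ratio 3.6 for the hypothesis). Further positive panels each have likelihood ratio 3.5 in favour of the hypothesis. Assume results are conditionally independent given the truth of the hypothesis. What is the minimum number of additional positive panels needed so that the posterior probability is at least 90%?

Prior odds = 0.029/0.971 = 29/971.
Combined Bayes factor of the evidence already in hand = 0.8 × 3.6 = 2.88.
Odds after that evidence = (29/971) × 2.88 = 2088/24275.
Target odds = 0.9/0.1 = 9.
Need 3.5ⁿ ≥ 9 ÷ (2088/24275) = 24275/232.
3.5³ = 42.875 falls short of 24275/232 but 3.5⁴ = 150.0625 reaches it, so n = 4.

4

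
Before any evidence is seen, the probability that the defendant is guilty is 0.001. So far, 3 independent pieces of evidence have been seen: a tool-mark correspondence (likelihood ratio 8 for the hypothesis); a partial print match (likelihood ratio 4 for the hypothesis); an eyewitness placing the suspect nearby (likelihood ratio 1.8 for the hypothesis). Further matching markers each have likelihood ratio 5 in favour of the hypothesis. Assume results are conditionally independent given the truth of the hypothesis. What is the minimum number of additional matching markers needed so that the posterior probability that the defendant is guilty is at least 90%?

4

Prior odds = 0.001/0.999 = 1/999.
Combined Bayes factor of the evidence already in hand = 8 × 4 × 1.8 = 57.6.
Odds after that evidence = (1/999) × 57.6 = 32/555.
Target odds = 0.9/0.1 = 9.
Need 5ⁿ ≥ 9 ÷ (32/555) = 156.09375.
5³ = 125 falls short of 156.09375 but 5⁴ = 625 reaches it, so n = 4.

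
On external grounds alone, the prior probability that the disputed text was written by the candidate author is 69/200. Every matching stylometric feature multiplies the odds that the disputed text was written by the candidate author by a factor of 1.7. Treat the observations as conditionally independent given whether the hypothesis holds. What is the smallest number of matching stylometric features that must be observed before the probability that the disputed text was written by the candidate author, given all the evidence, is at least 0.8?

4

Prior odds: 0.345 ÷ 0.655 = 69/131.
Likelihood ratio per matching stylometric feature = 1.7.
Target odds: 0.8 ÷ 0.2 = 4.
Need (69/131) × 1.7ⁿ ≥ 4, i.e. 1.7ⁿ ≥ 524/69.
1.7³ = 4.913 falls short of 524/69 but 1.7⁴ = 8.3521 reaches it, so n = 4.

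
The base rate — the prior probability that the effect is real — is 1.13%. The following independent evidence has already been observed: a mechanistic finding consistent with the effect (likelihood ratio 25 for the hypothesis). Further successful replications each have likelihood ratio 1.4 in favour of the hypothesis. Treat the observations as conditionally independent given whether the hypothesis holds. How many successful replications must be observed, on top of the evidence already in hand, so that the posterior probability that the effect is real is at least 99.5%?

Prior odds = 0.0113/0.9887 = 113/9887.
Bayes factor of the evidence already in hand = 25.
Odds after that evidence = (113/9887) × 25 = 2825/9887.
Target odds = 0.995/0.005 = 199.
Need 1.4ⁿ ≥ 199 ÷ (2825/9887) = 1967513/2825.
1.4¹⁹ ≈597.63 falls short of 1967513/2825 but 1.4²⁰ ≈836.683 reaches it, so n = 20.

20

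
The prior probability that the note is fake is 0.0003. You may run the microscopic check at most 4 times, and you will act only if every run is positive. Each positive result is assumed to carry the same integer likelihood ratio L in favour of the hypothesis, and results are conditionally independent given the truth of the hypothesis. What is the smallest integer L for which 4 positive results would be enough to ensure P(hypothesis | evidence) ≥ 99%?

24

Prior odds = 0.0003/0.9997 = 3/9997.
Target odds = 0.99/0.01 = 99.
Need L⁴ ≥ 99 ÷ (3/9997) = 329901.
23⁴ = 279841 < 329901 ≤ 331776 = 24⁴, so L = 24.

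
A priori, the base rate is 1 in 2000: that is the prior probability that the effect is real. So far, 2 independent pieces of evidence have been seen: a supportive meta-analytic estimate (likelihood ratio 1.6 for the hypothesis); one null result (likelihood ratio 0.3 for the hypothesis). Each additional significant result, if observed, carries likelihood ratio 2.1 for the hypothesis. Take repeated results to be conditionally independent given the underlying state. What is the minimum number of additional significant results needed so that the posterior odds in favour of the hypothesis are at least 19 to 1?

Prior odds = 0.0005/0.9995 = 1/1999.
Combined Bayes factor of the evidence already in hand = 1.6 × 0.3 = 0.48.
Odds after that evidence = (1/1999) × 0.48 = 12/49975.
Target odds = 19.
Need 2.1ⁿ ≥ 19 ÷ (12/49975) = 949525/12.
2.1¹⁵ ≈68122.3 falls short of 949525/12 but 2.1¹⁶ ≈143057 reaches it, so n = 16.

16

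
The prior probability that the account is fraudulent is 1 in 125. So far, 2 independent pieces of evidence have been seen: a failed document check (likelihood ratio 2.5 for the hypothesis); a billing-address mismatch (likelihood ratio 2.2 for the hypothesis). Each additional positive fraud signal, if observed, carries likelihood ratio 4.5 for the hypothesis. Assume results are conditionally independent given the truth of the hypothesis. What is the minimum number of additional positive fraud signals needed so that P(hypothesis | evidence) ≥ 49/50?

5

Prior odds = 0.008/0.992 = 1/124.
Combined Bayes factor of the evidence already in hand = 2.5 × 2.2 = 5.5.
Odds after that evidence = (1/124) × 5.5 = 11/248.
Target odds = 0.98/0.02 = 49.
Need 4.5ⁿ ≥ 49 ÷ (11/248) = 12152/11.
4.5⁴ = 410.0625 falls short of 12152/11 but 4.5⁵ = 1845.28125 reaches it, so n = 5.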